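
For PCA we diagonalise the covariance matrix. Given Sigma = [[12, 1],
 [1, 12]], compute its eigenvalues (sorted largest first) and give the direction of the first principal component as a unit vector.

Step 1 — characteristic polynomial of 2×2 Sigma:
  det(Sigma - λI) = λ² - trace · λ + det = 0.
  trace = 12 + 12 = 24, det = 12·12 - (1)² = 143.
Step 2 — discriminant:
  Δ = trace² - 4·det = 576 - 572 = 4.
Step 3 — eigenvalues:
  λ = (trace ± √Δ)/2 = (24 ± 2)/2,
  λ_1 = 13,  λ_2 = 11.

Step 4 — unit eigenvector for λ_1: solve (Sigma - λ_1 I)v = 0. First row:
  (12 - 13)·v_x + (1)·v_y = 0, i.e. (-1)·v_x + (1)·v_y = 0,
  so v ∝ (b, λ_1 - a) = (1, 1) = u.
  ||u|| = √((1)² + (1)²) = √(2) ≈ 1.4142,
  v_1 = u/||u|| ≈ (0.7071, 0.7071) (||v_1|| = 1).

λ_1 = 13,  λ_2 = 11;  v_1 ≈ (0.7071, 0.7071)


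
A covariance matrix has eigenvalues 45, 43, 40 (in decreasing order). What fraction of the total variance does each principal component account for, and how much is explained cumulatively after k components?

Step 1 — total variance = trace(Sigma) = Σ λ_i = 45 + 43 + 40 = 128.

Step 2 — fraction explained by component i = λ_i / Σ λ:
  PC1: 45/128 = 0.3516
  PC2: 43/128 = 0.3359
  PC3: 40/128 = 0.3125

Step 3 — cumulative fraction after k components = (λ_1 + ... + λ_k) / Σ λ:
  k = 1: 45/128 = 0.3516
  k = 2: (45 + 43)/128 = 88/128 = 0.6875
  k = 3: (45 + 43 + 40)/128 = 128/128 = 1

Summary (fraction, with percent):

explained: PC1 0.3516 (35.16%), PC2 0.3359 (33.59%), PC3 0.3125 (31.25%);  cumulative: 0.3516, 0.6875, 1


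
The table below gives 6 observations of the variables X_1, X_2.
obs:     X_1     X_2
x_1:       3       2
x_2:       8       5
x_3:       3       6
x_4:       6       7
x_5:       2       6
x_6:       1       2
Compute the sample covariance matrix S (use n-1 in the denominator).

Step 1 — column means:
  mean(X_1) = (3 + 8 + 3 + 6 + 2 + 1) / 6 = 23/6 = 3.8333
  mean(X_2) = (2 + 5 + 6 + 7 + 6 + 2) / 6 = 28/6 = 4.6667

Step 2 — sample covariance S[i,j] = (1/(n-1)) · Σ_k (x_{k,i} - mean_i) · (x_{k,j} - mean_j), with n-1 = 5.
  S[X_1,X_1] = ((-0.8333)·(-0.8333) + (4.1667)·(4.1667) + (-0.8333)·(-0.8333) + (2.1667)·(2.1667) + (-1.8333)·(-1.8333) + (-2.8333)·(-2.8333)) / 5 = 34.8333/5 = 6.9667
  S[X_1,X_2] = ((-0.8333)·(-2.6667) + (4.1667)·(0.3333) + (-0.8333)·(1.3333) + (2.1667)·(2.3333) + (-1.8333)·(1.3333) + (-2.8333)·(-2.6667)) / 5 = 12.6667/5 = 2.5333
  S[X_2,X_2] = ((-2.6667)·(-2.6667) + (0.3333)·(0.3333) + (1.3333)·(1.3333) + (2.3333)·(2.3333) + (1.3333)·(1.3333) + (-2.6667)·(-2.6667)) / 5 = 23.3333/5 = 4.6667

S is symmetric (S[j,i] = S[i,j]). Assembling:

S = [[6.9667, 2.5333],
 [2.5333, 4.6667]]


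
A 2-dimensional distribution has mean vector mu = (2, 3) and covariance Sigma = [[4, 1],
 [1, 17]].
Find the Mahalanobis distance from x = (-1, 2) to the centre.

Step 1 — centre the observation: (x - mu) = (-3, -1).

Step 2 — invert Sigma. det(Sigma) = 4·17 - (1)² = 67.
  Sigma^{-1} = (1/det) · [[d, -b], [-b, a]] = [[0.2537, -0.0149],
 [-0.0149, 0.0597]].

Step 3 — form the quadratic (x - mu)^T · Sigma^{-1} · (x - mu):
  Sigma^{-1} · (x - mu) = (-0.7463, -0.0149).
  (x - mu)^T · [Sigma^{-1} · (x - mu)] = (-3)·(-0.7463) + (-1)·(-0.0149) = 2.2537.

Step 4 — take square root: d = √(2.2537) ≈ 1.5012.

d(x, mu) = √(2.2537) ≈ 1.5012


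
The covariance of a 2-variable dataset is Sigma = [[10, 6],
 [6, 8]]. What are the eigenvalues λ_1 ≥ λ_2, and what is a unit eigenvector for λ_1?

Step 1 — characteristic polynomial of 2×2 Sigma:
  det(Sigma - λI) = λ² - trace · λ + det = 0.
  trace = 10 + 8 = 18, det = 10·8 - (6)² = 44.
Step 2 — discriminant:
  Δ = trace² - 4·det = 324 - 176 = 148.
Step 3 — eigenvalues:
  λ = (trace ± √Δ)/2 = (18 ± 12.1655)/2,
  λ_1 = 15.0828,  λ_2 = 2.9172.

Step 4 — unit eigenvector for λ_1: solve (Sigma - λ_1 I)v = 0. First row:
  (10 - 15.0828)·v_x + (6)·v_y = 0, i.e. (-5.0828)·v_x + (6)·v_y = 0,
  so v ∝ (b, λ_1 - a) = (6, 5.0828) = u.
  ||u|| = √((6)² + (5.0828)²) = √(61.8345) ≈ 7.8635,
  v_1 = u/||u|| ≈ (0.763, 0.6464) (||v_1|| = 1).

λ_1 = 15.0828,  λ_2 = 2.9172;  v_1 ≈ (0.763, 0.6464)


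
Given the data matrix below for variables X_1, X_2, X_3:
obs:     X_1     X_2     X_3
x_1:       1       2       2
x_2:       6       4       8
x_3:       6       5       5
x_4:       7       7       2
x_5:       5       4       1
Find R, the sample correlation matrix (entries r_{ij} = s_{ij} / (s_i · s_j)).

Step 1 — column means:
  mean(X_1) = (1 + 6 + 6 + 7 + 5) / 5 = 25/5 = 5
  mean(X_2) = (2 + 4 + 5 + 7 + 4) / 5 = 22/5 = 4.4
  mean(X_3) = (2 + 8 + 5 + 2 + 1) / 5 = 18/5 = 3.6

Step 2 — sample variances and covariances s[i,j] = (1/(n-1)) · Σ_k (x_{k,i} - mean_i) · (x_{k,j} - mean_j), with n-1 = 4:
  s[X_1,X_1] = ((-4)·(-4) + (1)·(1) + (1)·(1) + (2)·(2) + (0)·(0)) / 4 = 22/4 = 5.5
  s[X_1,X_2] = ((-4)·(-2.4) + (1)·(-0.4) + (1)·(0.6) + (2)·(2.6) + (0)·(-0.4)) / 4 = 15/4 = 3.75
  s[X_1,X_3] = ((-4)·(-1.6) + (1)·(4.4) + (1)·(1.4) + (2)·(-1.6) + (0)·(-2.6)) / 4 = 9/4 = 2.25
  s[X_2,X_2] = ((-2.4)·(-2.4) + (-0.4)·(-0.4) + (0.6)·(0.6) + (2.6)·(2.6) + (-0.4)·(-0.4)) / 4 = 13.2/4 = 3.3
  s[X_2,X_3] = ((-2.4)·(-1.6) + (-0.4)·(4.4) + (0.6)·(1.4) + (2.6)·(-1.6) + (-0.4)·(-2.6)) / 4 = -0.2/4 = -0.05
  s[X_3,X_3] = ((-1.6)·(-1.6) + (4.4)·(4.4) + (1.4)·(1.4) + (-1.6)·(-1.6) + (-2.6)·(-2.6)) / 4 = 33.2/4 = 8.3
  Sample standard deviations s_i = √(s[i,i]):
  s(X_1) = √(5.5) = 2.3452
  s(X_2) = √(3.3) = 1.8166
  s(X_3) = √(8.3) = 2.881

Step 3 — r_{ij} = s_{ij} / (s_i · s_j):
  r[X_1,X_1] = 1 (diagonal).
  r[X_1,X_2] = 3.75 / (2.3452 · 1.8166) = 3.75 / 4.2603 = 0.8802
  r[X_1,X_3] = 2.25 / (2.3452 · 2.881) = 2.25 / 6.7565 = 0.333
  r[X_2,X_2] = 1 (diagonal).
  r[X_2,X_3] = -0.05 / (1.8166 · 2.881) = -0.05 / 5.2335 = -0.0096
  r[X_3,X_3] = 1 (diagonal).

R is symmetric with unit diagonal. Assembling:

R = [[1, 0.8802, 0.333],
 [0.8802, 1, -0.0096],
 [0.333, -0.0096, 1]]


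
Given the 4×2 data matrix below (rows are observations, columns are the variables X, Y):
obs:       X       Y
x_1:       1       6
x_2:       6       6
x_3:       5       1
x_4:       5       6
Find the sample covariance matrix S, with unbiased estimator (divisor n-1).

Step 1 — column means:
  mean(X) = (1 + 6 + 5 + 5) / 4 = 17/4 = 4.25
  mean(Y) = (6 + 6 + 1 + 6) / 4 = 19/4 = 4.75

Step 2 — sample covariance S[i,j] = (1/(n-1)) · Σ_k (x_{k,i} - mean_i) · (x_{k,j} - mean_j), with n-1 = 3.
  S[X,X] = ((-3.25)·(-3.25) + (1.75)·(1.75) + (0.75)·(0.75) + (0.75)·(0.75)) / 3 = 14.75/3 = 4.9167
  S[X,Y] = ((-3.25)·(1.25) + (1.75)·(1.25) + (0.75)·(-3.75) + (0.75)·(1.25)) / 3 = -3.75/3 = -1.25
  S[Y,Y] = ((1.25)·(1.25) + (1.25)·(1.25) + (-3.75)·(-3.75) + (1.25)·(1.25)) / 3 = 18.75/3 = 6.25

S is symmetric (S[j,i] = S[i,j]). Assembling:

S = [[4.9167, -1.25],
 [-1.25, 6.25]]


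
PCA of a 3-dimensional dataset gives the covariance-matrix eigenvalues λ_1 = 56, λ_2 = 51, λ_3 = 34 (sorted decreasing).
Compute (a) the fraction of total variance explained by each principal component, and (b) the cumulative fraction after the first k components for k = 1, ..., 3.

Step 1 — total variance = trace(Sigma) = Σ λ_i = 56 + 51 + 34 = 141.

Step 2 — fraction explained by component i = λ_i / Σ λ:
  PC1: 56/141 = 0.3972
  PC2: 51/141 = 0.3617
  PC3: 34/141 = 0.2411

Step 3 — cumulative fraction after k components = (λ_1 + ... + λ_k) / Σ λ:
  k = 1: 56/141 = 0.3972
  k = 2: (56 + 51)/141 = 107/141 = 0.7589
  k = 3: (56 + 51 + 34)/141 = 141/141 = 1

Summary (fraction, with percent):

explained: PC1 0.3972 (39.72%), PC2 0.3617 (36.17%), PC3 0.2411 (24.11%);  cumulative: 0.3972, 0.7589, 1


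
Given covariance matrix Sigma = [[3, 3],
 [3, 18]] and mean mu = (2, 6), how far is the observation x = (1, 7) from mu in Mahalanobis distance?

Step 1 — centre the observation: (x - mu) = (-1, 1).

Step 2 — invert Sigma. det(Sigma) = 3·18 - (3)² = 45.
  Sigma^{-1} = (1/det) · [[d, -b], [-b, a]] = [[0.4, -0.0667],
 [-0.0667, 0.0667]].

Step 3 — form the quadratic (x - mu)^T · Sigma^{-1} · (x - mu):
  Sigma^{-1} · (x - mu) = (-0.4667, 0.1333).
  (x - mu)^T · [Sigma^{-1} · (x - mu)] = (-1)·(-0.4667) + (1)·(0.1333) = 0.6.

Step 4 — take square root: d = √(0.6) ≈ 0.7746.

d(x, mu) = √(0.6) ≈ 0.7746


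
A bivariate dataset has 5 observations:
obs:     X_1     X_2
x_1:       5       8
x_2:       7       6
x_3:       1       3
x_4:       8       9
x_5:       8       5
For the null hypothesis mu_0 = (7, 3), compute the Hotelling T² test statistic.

Step 1 — sample mean vector:
  mean(X_1) = (5 + 7 + 1 + 8 + 8) / 5 = 29/5 = 5.8
  mean(X_2) = (8 + 6 + 3 + 9 + 5) / 5 = 31/5 = 6.2
  x̄ = (5.8, 6.2),  deviation x̄ - mu_0 = (5.8, 6.2) - (7, 3) = (-1.2, 3.2).

Step 2 — sample covariance matrix, S[i,j] = (1/(n-1)) · Σ_k (x_{k,i} - mean_i) · (x_{k,j} - mean_j), divisor n-1 = 4:
  S[X_1,X_1] = ((-0.8)·(-0.8) + (1.2)·(1.2) + (-4.8)·(-4.8) + (2.2)·(2.2) + (2.2)·(2.2)) / 4 = 34.8/4 = 8.7
  S[X_1,X_2] = ((-0.8)·(1.8) + (1.2)·(-0.2) + (-4.8)·(-3.2) + (2.2)·(2.8) + (2.2)·(-1.2)) / 4 = 17.2/4 = 4.3
  S[X_2,X_2] = ((1.8)·(1.8) + (-0.2)·(-0.2) + (-3.2)·(-3.2) + (2.8)·(2.8) + (-1.2)·(-1.2)) / 4 = 22.8/4 = 5.7
  S = [[8.7, 4.3],
 [4.3, 5.7]].

Step 3 — invert S. det(S) = 8.7·5.7 - (4.3)² = 31.1.
  S^{-1} = (1/det) · [[d, -b], [-b, a]] = [[0.1833, -0.1383],
 [-0.1383, 0.2797]].

Step 4 — quadratic form (x̄ - mu_0)^T · S^{-1} · (x̄ - mu_0):
  S^{-1} · (x̄ - mu_0) = (-0.6624, 1.0611),
  (x̄ - mu_0)^T · [...] = (-1.2)·(-0.6624) + (3.2)·(1.0611) = 4.1904.

Step 5 — scale by n: T² = 5 · 4.1904 = 20.9518.

T² ≈ 20.9518


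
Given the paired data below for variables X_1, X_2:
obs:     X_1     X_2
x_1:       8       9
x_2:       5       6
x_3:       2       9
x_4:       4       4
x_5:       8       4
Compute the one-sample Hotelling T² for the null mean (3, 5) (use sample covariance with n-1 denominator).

Step 1 — sample mean vector:
  mean(X_1) = (8 + 5 + 2 + 4 + 8) / 5 = 27/5 = 5.4
  mean(X_2) = (9 + 6 + 9 + 4 + 4) / 5 = 32/5 = 6.4
  x̄ = (5.4, 6.4),  deviation x̄ - mu_0 = (5.4, 6.4) - (3, 5) = (2.4, 1.4).

Step 2 — sample covariance matrix, S[i,j] = (1/(n-1)) · Σ_k (x_{k,i} - mean_i) · (x_{k,j} - mean_j), divisor n-1 = 4:
  S[X_1,X_1] = ((2.6)·(2.6) + (-0.4)·(-0.4) + (-3.4)·(-3.4) + (-1.4)·(-1.4) + (2.6)·(2.6)) / 4 = 27.2/4 = 6.8
  S[X_1,X_2] = ((2.6)·(2.6) + (-0.4)·(-0.4) + (-3.4)·(2.6) + (-1.4)·(-2.4) + (2.6)·(-2.4)) / 4 = -4.8/4 = -1.2
  S[X_2,X_2] = ((2.6)·(2.6) + (-0.4)·(-0.4) + (2.6)·(2.6) + (-2.4)·(-2.4) + (-2.4)·(-2.4)) / 4 = 25.2/4 = 6.3
  S = [[6.8, -1.2],
 [-1.2, 6.3]].

Step 3 — invert S. det(S) = 6.8·6.3 - (-1.2)² = 41.4.
  S^{-1} = (1/det) · [[d, -b], [-b, a]] = [[0.1522, 0.029],
 [0.029, 0.1643]].

Step 4 — quadratic form (x̄ - mu_0)^T · S^{-1} · (x̄ - mu_0):
  S^{-1} · (x̄ - mu_0) = (0.4058, 0.2995),
  (x̄ - mu_0)^T · [...] = (2.4)·(0.4058) + (1.4)·(0.2995) = 1.3932.

Step 5 — scale by n: T² = 5 · 1.3932 = 6.9662.

T² ≈ 6.9662


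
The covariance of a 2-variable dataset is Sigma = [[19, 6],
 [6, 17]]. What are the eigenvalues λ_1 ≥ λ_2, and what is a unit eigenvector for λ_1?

Step 1 — characteristic polynomial of 2×2 Sigma:
  det(Sigma - λI) = λ² - trace · λ + det = 0.
  trace = 19 + 17 = 36, det = 19·17 - (6)² = 287.
Step 2 — discriminant:
  Δ = trace² - 4·det = 1296 - 1148 = 148.
Step 3 — eigenvalues:
  λ = (trace ± √Δ)/2 = (36 ± 12.1655)/2,
  λ_1 = 24.0828,  λ_2 = 11.9172.

Step 4 — unit eigenvector for λ_1: solve (Sigma - λ_1 I)v = 0. First row:
  (19 - 24.0828)·v_x + (6)·v_y = 0, i.e. (-5.0828)·v_x + (6)·v_y = 0,
  so v ∝ (b, λ_1 - a) = (6, 5.0828) = u.
  ||u|| = √((6)² + (5.0828)²) = √(61.8345) ≈ 7.8635,
  v_1 = u/||u|| ≈ (0.763, 0.6464) (||v_1|| = 1).

λ_1 = 24.0828,  λ_2 = 11.9172;  v_1 ≈ (0.763, 0.6464)


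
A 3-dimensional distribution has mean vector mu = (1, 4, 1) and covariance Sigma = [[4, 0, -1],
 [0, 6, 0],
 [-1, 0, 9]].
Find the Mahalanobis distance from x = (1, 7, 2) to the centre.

Step 1 — centre the observation: (x - mu) = (0, 3, 1).

Step 2 — invert Sigma (cofactor / det for 3×3, or solve directly):
  Sigma^{-1} = [[0.2571, 0, 0.0286],
 [0, 0.1667, 0],
 [0.0286, 0, 0.1143]].

Step 3 — form the quadratic (x - mu)^T · Sigma^{-1} · (x - mu):
  Sigma^{-1} · (x - mu) = (0.0286, 0.5, 0.1143).
  (x - mu)^T · [Sigma^{-1} · (x - mu)] = (0)·(0.0286) + (3)·(0.5) + (1)·(0.1143) = 1.6143.

Step 4 — take square root: d = √(1.6143) ≈ 1.2705.

d(x, mu) = √(1.6143) ≈ 1.2705


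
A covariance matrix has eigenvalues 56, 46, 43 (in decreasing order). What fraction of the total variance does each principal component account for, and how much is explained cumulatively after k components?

Step 1 — total variance = trace(Sigma) = Σ λ_i = 56 + 46 + 43 = 145.

Step 2 — fraction explained by component i = λ_i / Σ λ:
  PC1: 56/145 = 0.3862
  PC2: 46/145 = 0.3172
  PC3: 43/145 = 0.2966

Step 3 — cumulative fraction after k components = (λ_1 + ... + λ_k) / Σ λ:
  k = 1: 56/145 = 0.3862
  k = 2: (56 + 46)/145 = 102/145 = 0.7034
  k = 3: (56 + 46 + 43)/145 = 145/145 = 1

Summary (fraction, with percent):

explained: PC1 0.3862 (38.62%), PC2 0.3172 (31.72%), PC3 0.2966 (29.66%);  cumulative: 0.3862, 0.7034, 1


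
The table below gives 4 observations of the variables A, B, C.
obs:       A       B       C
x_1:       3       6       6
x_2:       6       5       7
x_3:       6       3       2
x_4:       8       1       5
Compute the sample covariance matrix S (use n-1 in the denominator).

Step 1 — column means:
  mean(A) = (3 + 6 + 6 + 8) / 4 = 23/4 = 5.75
  mean(B) = (6 + 5 + 3 + 1) / 4 = 15/4 = 3.75
  mean(C) = (6 + 7 + 2 + 5) / 4 = 20/4 = 5

Step 2 — sample covariance S[i,j] = (1/(n-1)) · Σ_k (x_{k,i} - mean_i) · (x_{k,j} - mean_j), with n-1 = 3.
  S[A,A] = ((-2.75)·(-2.75) + (0.25)·(0.25) + (0.25)·(0.25) + (2.25)·(2.25)) / 3 = 12.75/3 = 4.25
  S[A,B] = ((-2.75)·(2.25) + (0.25)·(1.25) + (0.25)·(-0.75) + (2.25)·(-2.75)) / 3 = -12.25/3 = -4.0833
  S[A,C] = ((-2.75)·(1) + (0.25)·(2) + (0.25)·(-3) + (2.25)·(0)) / 3 = -3/3 = -1
  S[B,B] = ((2.25)·(2.25) + (1.25)·(1.25) + (-0.75)·(-0.75) + (-2.75)·(-2.75)) / 3 = 14.75/3 = 4.9167
  S[B,C] = ((2.25)·(1) + (1.25)·(2) + (-0.75)·(-3) + (-2.75)·(0)) / 3 = 7/3 = 2.3333
  S[C,C] = ((1)·(1) + (2)·(2) + (-3)·(-3) + (0)·(0)) / 3 = 14/3 = 4.6667

S is symmetric (S[j,i] = S[i,j]). Assembling:

S = [[4.25, -4.0833, -1],
 [-4.0833, 4.9167, 2.3333],
 [-1, 2.3333, 4.6667]]


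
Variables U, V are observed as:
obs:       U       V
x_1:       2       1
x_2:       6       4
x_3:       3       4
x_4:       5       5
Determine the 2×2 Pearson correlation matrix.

Step 1 — column means:
  mean(U) = (2 + 6 + 3 + 5) / 4 = 16/4 = 4
  mean(V) = (1 + 4 + 4 + 5) / 4 = 14/4 = 3.5

Step 2 — sample variances and covariances s[i,j] = (1/(n-1)) · Σ_k (x_{k,i} - mean_i) · (x_{k,j} - mean_j), with n-1 = 3:
  s[U,U] = ((-2)·(-2) + (2)·(2) + (-1)·(-1) + (1)·(1)) / 3 = 10/3 = 3.3333
  s[U,V] = ((-2)·(-2.5) + (2)·(0.5) + (-1)·(0.5) + (1)·(1.5)) / 3 = 7/3 = 2.3333
  s[V,V] = ((-2.5)·(-2.5) + (0.5)·(0.5) + (0.5)·(0.5) + (1.5)·(1.5)) / 3 = 9/3 = 3
  Sample standard deviations s_i = √(s[i,i]):
  s(U) = √(3.3333) = 1.8257
  s(V) = √(3) = 1.7321

Step 3 — r_{ij} = s_{ij} / (s_i · s_j):
  r[U,U] = 1 (diagonal).
  r[U,V] = 2.3333 / (1.8257 · 1.7321) = 2.3333 / 3.1623 = 0.7379
  r[V,V] = 1 (diagonal).

R is symmetric with unit diagonal. Assembling:

R = [[1, 0.7379],
 [0.7379, 1]]


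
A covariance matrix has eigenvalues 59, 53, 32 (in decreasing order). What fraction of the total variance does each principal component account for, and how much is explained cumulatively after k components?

Step 1 — total variance = trace(Sigma) = Σ λ_i = 59 + 53 + 32 = 144.

Step 2 — fraction explained by component i = λ_i / Σ λ:
  PC1: 59/144 = 0.4097
  PC2: 53/144 = 0.3681
  PC3: 32/144 = 0.2222

Step 3 — cumulative fraction after k components = (λ_1 + ... + λ_k) / Σ λ:
  k = 1: 59/144 = 0.4097
  k = 2: (59 + 53)/144 = 112/144 = 0.7778
  k = 3: (59 + 53 + 32)/144 = 144/144 = 1

Summary (fraction, with percent):

explained: PC1 0.4097 (40.97%), PC2 0.3681 (36.81%), PC3 0.2222 (22.22%);  cumulative: 0.4097, 0.7778, 1


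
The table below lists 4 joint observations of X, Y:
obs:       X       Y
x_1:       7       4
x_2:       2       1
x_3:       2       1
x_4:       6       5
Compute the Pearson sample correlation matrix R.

Step 1 — column means:
  mean(X) = (7 + 2 + 2 + 6) / 4 = 17/4 = 4.25
  mean(Y) = (4 + 1 + 1 + 5) / 4 = 11/4 = 2.75

Step 2 — sample variances and covariances s[i,j] = (1/(n-1)) · Σ_k (x_{k,i} - mean_i) · (x_{k,j} - mean_j), with n-1 = 3:
  s[X,X] = ((2.75)·(2.75) + (-2.25)·(-2.25) + (-2.25)·(-2.25) + (1.75)·(1.75)) / 3 = 20.75/3 = 6.9167
  s[X,Y] = ((2.75)·(1.25) + (-2.25)·(-1.75) + (-2.25)·(-1.75) + (1.75)·(2.25)) / 3 = 15.25/3 = 5.0833
  s[Y,Y] = ((1.25)·(1.25) + (-1.75)·(-1.75) + (-1.75)·(-1.75) + (2.25)·(2.25)) / 3 = 12.75/3 = 4.25
  Sample standard deviations s_i = √(s[i,i]):
  s(X) = √(6.9167) = 2.63
  s(Y) = √(4.25) = 2.0616

Step 3 — r_{ij} = s_{ij} / (s_i · s_j):
  r[X,X] = 1 (diagonal).
  r[X,Y] = 5.0833 / (2.63 · 2.0616) = 5.0833 / 5.4218 = 0.9376
  r[Y,Y] = 1 (diagonal).

R is symmetric with unit diagonal. Assembling:

R = [[1, 0.9376],
 [0.9376, 1]]


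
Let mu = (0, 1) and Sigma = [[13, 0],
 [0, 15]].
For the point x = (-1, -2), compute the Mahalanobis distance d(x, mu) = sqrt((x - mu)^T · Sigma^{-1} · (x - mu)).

Step 1 — centre the observation: (x - mu) = (-1, -3).

Step 2 — invert Sigma. det(Sigma) = 13·15 - (0)² = 195.
  Sigma^{-1} = (1/det) · [[d, -b], [-b, a]] = [[0.0769, 0],
 [0, 0.0667]].

Step 3 — form the quadratic (x - mu)^T · Sigma^{-1} · (x - mu):
  Sigma^{-1} · (x - mu) = (-0.0769, -0.2).
  (x - mu)^T · [Sigma^{-1} · (x - mu)] = (-1)·(-0.0769) + (-3)·(-0.2) = 0.6769.

Step 4 — take square root: d = √(0.6769) ≈ 0.8228.

d(x, mu) = √(0.6769) ≈ 0.8228


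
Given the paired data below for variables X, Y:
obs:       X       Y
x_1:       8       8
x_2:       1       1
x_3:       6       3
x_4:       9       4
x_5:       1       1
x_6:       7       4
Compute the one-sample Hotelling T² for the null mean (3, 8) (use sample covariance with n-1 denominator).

Step 1 — sample mean vector:
  mean(X) = (8 + 1 + 6 + 9 + 1 + 7) / 6 = 32/6 = 5.3333
  mean(Y) = (8 + 1 + 3 + 4 + 1 + 4) / 6 = 21/6 = 3.5
  x̄ = (5.3333, 3.5),  deviation x̄ - mu_0 = (5.3333, 3.5) - (3, 8) = (2.3333, -4.5).

Step 2 — sample covariance matrix, S[i,j] = (1/(n-1)) · Σ_k (x_{k,i} - mean_i) · (x_{k,j} - mean_j), divisor n-1 = 5:
  S[X,X] = ((2.6667)·(2.6667) + (-4.3333)·(-4.3333) + (0.6667)·(0.6667) + (3.6667)·(3.6667) + (-4.3333)·(-4.3333) + (1.6667)·(1.6667)) / 5 = 61.3333/5 = 12.2667
  S[X,Y] = ((2.6667)·(4.5) + (-4.3333)·(-2.5) + (0.6667)·(-0.5) + (3.6667)·(0.5) + (-4.3333)·(-2.5) + (1.6667)·(0.5)) / 5 = 36/5 = 7.2
  S[Y,Y] = ((4.5)·(4.5) + (-2.5)·(-2.5) + (-0.5)·(-0.5) + (0.5)·(0.5) + (-2.5)·(-2.5) + (0.5)·(0.5)) / 5 = 33.5/5 = 6.7
  S = [[12.2667, 7.2],
 [7.2, 6.7]].

Step 3 — invert S. det(S) = 12.2667·6.7 - (7.2)² = 30.3467.
  S^{-1} = (1/det) · [[d, -b], [-b, a]] = [[0.2208, -0.2373],
 [-0.2373, 0.4042]].

Step 4 — quadratic form (x̄ - mu_0)^T · S^{-1} · (x̄ - mu_0):
  S^{-1} · (x̄ - mu_0) = (1.5828, -2.3726),
  (x̄ - mu_0)^T · [...] = (2.3333)·(1.5828) + (-4.5)·(-2.3726) = 14.3699.

Step 5 — scale by n: T² = 6 · 14.3699 = 86.2192.

T² ≈ 86.2192


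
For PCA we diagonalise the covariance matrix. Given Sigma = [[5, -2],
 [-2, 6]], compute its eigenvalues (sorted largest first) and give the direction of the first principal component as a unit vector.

Step 1 — characteristic polynomial of 2×2 Sigma:
  det(Sigma - λI) = λ² - trace · λ + det = 0.
  trace = 5 + 6 = 11, det = 5·6 - (-2)² = 26.
Step 2 — discriminant:
  Δ = trace² - 4·det = 121 - 104 = 17.
Step 3 — eigenvalues:
  λ = (trace ± √Δ)/2 = (11 ± 4.1231)/2,
  λ_1 = 7.5616,  λ_2 = 3.4384.

Step 4 — unit eigenvector for λ_1: solve (Sigma - λ_1 I)v = 0. First row:
  (5 - 7.5616)·v_x + (-2)·v_y = 0, i.e. (-2.5616)·v_x + (-2)·v_y = 0,
  so v ∝ (b, λ_1 - a) = (-2, 2.5616); multiply by -1 so the first entry is positive: u = (2, -2.5616).
  ||u|| = √((2)² + (-2.5616)²) = √(10.5616) ≈ 3.2499,
  v_1 = u/||u|| ≈ (0.6154, -0.7882) (||v_1|| = 1).

λ_1 = 7.5616,  λ_2 = 3.4384;  v_1 ≈ (0.6154, -0.7882)


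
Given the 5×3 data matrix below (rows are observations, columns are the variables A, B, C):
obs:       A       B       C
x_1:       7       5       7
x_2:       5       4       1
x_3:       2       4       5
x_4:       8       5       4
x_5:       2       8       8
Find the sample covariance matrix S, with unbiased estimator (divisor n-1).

Step 1 — column means:
  mean(A) = (7 + 5 + 2 + 8 + 2) / 5 = 24/5 = 4.8
  mean(B) = (5 + 4 + 4 + 5 + 8) / 5 = 26/5 = 5.2
  mean(C) = (7 + 1 + 5 + 4 + 8) / 5 = 25/5 = 5

Step 2 — sample covariance S[i,j] = (1/(n-1)) · Σ_k (x_{k,i} - mean_i) · (x_{k,j} - mean_j), with n-1 = 4.
  S[A,A] = ((2.2)·(2.2) + (0.2)·(0.2) + (-2.8)·(-2.8) + (3.2)·(3.2) + (-2.8)·(-2.8)) / 4 = 30.8/4 = 7.7
  S[A,B] = ((2.2)·(-0.2) + (0.2)·(-1.2) + (-2.8)·(-1.2) + (3.2)·(-0.2) + (-2.8)·(2.8)) / 4 = -5.8/4 = -1.45
  S[A,C] = ((2.2)·(2) + (0.2)·(-4) + (-2.8)·(0) + (3.2)·(-1) + (-2.8)·(3)) / 4 = -8/4 = -2
  S[B,B] = ((-0.2)·(-0.2) + (-1.2)·(-1.2) + (-1.2)·(-1.2) + (-0.2)·(-0.2) + (2.8)·(2.8)) / 4 = 10.8/4 = 2.7
  S[B,C] = ((-0.2)·(2) + (-1.2)·(-4) + (-1.2)·(0) + (-0.2)·(-1) + (2.8)·(3)) / 4 = 13/4 = 3.25
  S[C,C] = ((2)·(2) + (-4)·(-4) + (0)·(0) + (-1)·(-1) + (3)·(3)) / 4 = 30/4 = 7.5

S is symmetric (S[j,i] = S[i,j]). Assembling:

S = [[7.7, -1.45, -2],
 [-1.45, 2.7, 3.25],
 [-2, 3.25, 7.5]]


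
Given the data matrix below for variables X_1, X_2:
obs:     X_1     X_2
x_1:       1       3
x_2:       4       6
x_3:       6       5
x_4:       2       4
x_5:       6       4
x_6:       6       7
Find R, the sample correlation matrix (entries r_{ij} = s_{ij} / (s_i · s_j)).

Step 1 — column means:
  mean(X_1) = (1 + 4 + 6 + 2 + 6 + 6) / 6 = 25/6 = 4.1667
  mean(X_2) = (3 + 6 + 5 + 4 + 4 + 7) / 6 = 29/6 = 4.8333

Step 2 — sample variances and covariances s[i,j] = (1/(n-1)) · Σ_k (x_{k,i} - mean_i) · (x_{k,j} - mean_j), with n-1 = 5:
  s[X_1,X_1] = ((-3.1667)·(-3.1667) + (-0.1667)·(-0.1667) + (1.8333)·(1.8333) + (-2.1667)·(-2.1667) + (1.8333)·(1.8333) + (1.8333)·(1.8333)) / 5 = 24.8333/5 = 4.9667
  s[X_1,X_2] = ((-3.1667)·(-1.8333) + (-0.1667)·(1.1667) + (1.8333)·(0.1667) + (-2.1667)·(-0.8333) + (1.8333)·(-0.8333) + (1.8333)·(2.1667)) / 5 = 10.1667/5 = 2.0333
  s[X_2,X_2] = ((-1.8333)·(-1.8333) + (1.1667)·(1.1667) + (0.1667)·(0.1667) + (-0.8333)·(-0.8333) + (-0.8333)·(-0.8333) + (2.1667)·(2.1667)) / 5 = 10.8333/5 = 2.1667
  Sample standard deviations s_i = √(s[i,i]):
  s(X_1) = √(4.9667) = 2.2286
  s(X_2) = √(2.1667) = 1.472

Step 3 — r_{ij} = s_{ij} / (s_i · s_j):
  r[X_1,X_1] = 1 (diagonal).
  r[X_1,X_2] = 2.0333 / (2.2286 · 1.472) = 2.0333 / 3.2804 = 0.6198
  r[X_2,X_2] = 1 (diagonal).

R is symmetric with unit diagonal. Assembling:

R = [[1, 0.6198],
 [0.6198, 1]]


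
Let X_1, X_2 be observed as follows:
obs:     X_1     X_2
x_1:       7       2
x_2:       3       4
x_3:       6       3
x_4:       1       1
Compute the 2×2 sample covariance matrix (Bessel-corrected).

Step 1 — column means:
  mean(X_1) = (7 + 3 + 6 + 1) / 4 = 17/4 = 4.25
  mean(X_2) = (2 + 4 + 3 + 1) / 4 = 10/4 = 2.5

Step 2 — sample covariance S[i,j] = (1/(n-1)) · Σ_k (x_{k,i} - mean_i) · (x_{k,j} - mean_j), with n-1 = 3.
  S[X_1,X_1] = ((2.75)·(2.75) + (-1.25)·(-1.25) + (1.75)·(1.75) + (-3.25)·(-3.25)) / 3 = 22.75/3 = 7.5833
  S[X_1,X_2] = ((2.75)·(-0.5) + (-1.25)·(1.5) + (1.75)·(0.5) + (-3.25)·(-1.5)) / 3 = 2.5/3 = 0.8333
  S[X_2,X_2] = ((-0.5)·(-0.5) + (1.5)·(1.5) + (0.5)·(0.5) + (-1.5)·(-1.5)) / 3 = 5/3 = 1.6667

S is symmetric (S[j,i] = S[i,j]). Assembling:

S = [[7.5833, 0.8333],
 [0.8333, 1.6667]]


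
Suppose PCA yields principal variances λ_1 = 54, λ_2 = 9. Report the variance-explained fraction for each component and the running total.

Step 1 — total variance = trace(Sigma) = Σ λ_i = 54 + 9 = 63.

Step 2 — fraction explained by component i = λ_i / Σ λ:
  PC1: 54/63 = 0.8571
  PC2: 9/63 = 0.1429

Step 3 — cumulative fraction after k components = (λ_1 + ... + λ_k) / Σ λ:
  k = 1: 54/63 = 0.8571
  k = 2: (54 + 9)/63 = 63/63 = 1

Summary (fraction, with percent):

explained: PC1 0.8571 (85.71%), PC2 0.1429 (14.29%);  cumulative: 0.8571, 1


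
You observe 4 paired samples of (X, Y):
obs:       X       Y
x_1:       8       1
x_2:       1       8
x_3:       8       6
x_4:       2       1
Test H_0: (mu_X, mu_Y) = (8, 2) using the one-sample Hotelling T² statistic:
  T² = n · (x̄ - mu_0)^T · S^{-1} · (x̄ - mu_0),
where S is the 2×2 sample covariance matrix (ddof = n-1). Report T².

Step 1 — sample mean vector:
  mean(X) = (8 + 1 + 8 + 2) / 4 = 19/4 = 4.75
  mean(Y) = (1 + 8 + 6 + 1) / 4 = 16/4 = 4
  x̄ = (4.75, 4),  deviation x̄ - mu_0 = (4.75, 4) - (8, 2) = (-3.25, 2).

Step 2 — sample covariance matrix, S[i,j] = (1/(n-1)) · Σ_k (x_{k,i} - mean_i) · (x_{k,j} - mean_j), divisor n-1 = 3:
  S[X,X] = ((3.25)·(3.25) + (-3.75)·(-3.75) + (3.25)·(3.25) + (-2.75)·(-2.75)) / 3 = 42.75/3 = 14.25
  S[X,Y] = ((3.25)·(-3) + (-3.75)·(4) + (3.25)·(2) + (-2.75)·(-3)) / 3 = -10/3 = -3.3333
  S[Y,Y] = ((-3)·(-3) + (4)·(4) + (2)·(2) + (-3)·(-3)) / 3 = 38/3 = 12.6667
  S = [[14.25, -3.3333],
 [-3.3333, 12.6667]].

Step 3 — invert S. det(S) = 14.25·12.6667 - (-3.3333)² = 169.3889.
  S^{-1} = (1/det) · [[d, -b], [-b, a]] = [[0.0748, 0.0197],
 [0.0197, 0.0841]].

Step 4 — quadratic form (x̄ - mu_0)^T · S^{-1} · (x̄ - mu_0):
  S^{-1} · (x̄ - mu_0) = (-0.2037, 0.1043),
  (x̄ - mu_0)^T · [...] = (-3.25)·(-0.2037) + (2)·(0.1043) = 0.8705.

Step 5 — scale by n: T² = 4 · 0.8705 = 3.4821.

T² ≈ 3.4821


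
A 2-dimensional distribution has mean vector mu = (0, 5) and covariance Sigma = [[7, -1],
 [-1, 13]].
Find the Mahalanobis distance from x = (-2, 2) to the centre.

Step 1 — centre the observation: (x - mu) = (-2, -3).

Step 2 — invert Sigma. det(Sigma) = 7·13 - (-1)² = 90.
  Sigma^{-1} = (1/det) · [[d, -b], [-b, a]] = [[0.1444, 0.0111],
 [0.0111, 0.0778]].

Step 3 — form the quadratic (x - mu)^T · Sigma^{-1} · (x - mu):
  Sigma^{-1} · (x - mu) = (-0.3222, -0.2556).
  (x - mu)^T · [Sigma^{-1} · (x - mu)] = (-2)·(-0.3222) + (-3)·(-0.2556) = 1.4111.

Step 4 — take square root: d = √(1.4111) ≈ 1.1879.

d(x, mu) = √(1.4111) ≈ 1.1879


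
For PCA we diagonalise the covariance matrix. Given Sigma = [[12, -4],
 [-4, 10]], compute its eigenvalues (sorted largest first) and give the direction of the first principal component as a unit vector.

Step 1 — characteristic polynomial of 2×2 Sigma:
  det(Sigma - λI) = λ² - trace · λ + det = 0.
  trace = 12 + 10 = 22, det = 12·10 - (-4)² = 104.
Step 2 — discriminant:
  Δ = trace² - 4·det = 484 - 416 = 68.
Step 3 — eigenvalues:
  λ = (trace ± √Δ)/2 = (22 ± 8.2462)/2,
  λ_1 = 15.1231,  λ_2 = 6.8769.

Step 4 — unit eigenvector for λ_1: solve (Sigma - λ_1 I)v = 0. First row:
  (12 - 15.1231)·v_x + (-4)·v_y = 0, i.e. (-3.1231)·v_x + (-4)·v_y = 0,
  so v ∝ (b, λ_1 - a) = (-4, 3.1231); multiply by -1 so the first entry is positive: u = (4, -3.1231).
  ||u|| = √((4)² + (-3.1231)²) = √(25.7538) ≈ 5.0748,
  v_1 = u/||u|| ≈ (0.7882, -0.6154) (||v_1|| = 1).

λ_1 = 15.1231,  λ_2 = 6.8769;  v_1 ≈ (0.7882, -0.6154)


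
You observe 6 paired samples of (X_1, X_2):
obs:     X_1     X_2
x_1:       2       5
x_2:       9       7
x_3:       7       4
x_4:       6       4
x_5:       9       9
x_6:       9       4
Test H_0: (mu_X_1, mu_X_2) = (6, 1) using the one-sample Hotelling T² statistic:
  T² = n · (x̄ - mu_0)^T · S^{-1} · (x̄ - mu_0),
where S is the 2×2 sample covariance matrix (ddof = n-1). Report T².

Step 1 — sample mean vector:
  mean(X_1) = (2 + 9 + 7 + 6 + 9 + 9) / 6 = 42/6 = 7
  mean(X_2) = (5 + 7 + 4 + 4 + 9 + 4) / 6 = 33/6 = 5.5
  x̄ = (7, 5.5),  deviation x̄ - mu_0 = (7, 5.5) - (6, 1) = (1, 4.5).

Step 2 — sample covariance matrix, S[i,j] = (1/(n-1)) · Σ_k (x_{k,i} - mean_i) · (x_{k,j} - mean_j), divisor n-1 = 5:
  S[X_1,X_1] = ((-5)·(-5) + (2)·(2) + (0)·(0) + (-1)·(-1) + (2)·(2) + (2)·(2)) / 5 = 38/5 = 7.6
  S[X_1,X_2] = ((-5)·(-0.5) + (2)·(1.5) + (0)·(-1.5) + (-1)·(-1.5) + (2)·(3.5) + (2)·(-1.5)) / 5 = 11/5 = 2.2
  S[X_2,X_2] = ((-0.5)·(-0.5) + (1.5)·(1.5) + (-1.5)·(-1.5) + (-1.5)·(-1.5) + (3.5)·(3.5) + (-1.5)·(-1.5)) / 5 = 21.5/5 = 4.3
  S = [[7.6, 2.2],
 [2.2, 4.3]].

Step 3 — invert S. det(S) = 7.6·4.3 - (2.2)² = 27.84.
  S^{-1} = (1/det) · [[d, -b], [-b, a]] = [[0.1545, -0.079],
 [-0.079, 0.273]].

Step 4 — quadratic form (x̄ - mu_0)^T · S^{-1} · (x̄ - mu_0):
  S^{-1} · (x̄ - mu_0) = (-0.2011, 1.1494),
  (x̄ - mu_0)^T · [...] = (1)·(-0.2011) + (4.5)·(1.1494) = 4.9713.

Step 5 — scale by n: T² = 6 · 4.9713 = 29.8276.

T² ≈ 29.8276


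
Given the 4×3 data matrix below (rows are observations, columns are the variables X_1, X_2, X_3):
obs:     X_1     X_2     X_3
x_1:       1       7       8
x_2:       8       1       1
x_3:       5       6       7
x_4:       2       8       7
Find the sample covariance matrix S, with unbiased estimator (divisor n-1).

Step 1 — column means:
  mean(X_1) = (1 + 8 + 5 + 2) / 4 = 16/4 = 4
  mean(X_2) = (7 + 1 + 6 + 8) / 4 = 22/4 = 5.5
  mean(X_3) = (8 + 1 + 7 + 7) / 4 = 23/4 = 5.75

Step 2 — sample covariance S[i,j] = (1/(n-1)) · Σ_k (x_{k,i} - mean_i) · (x_{k,j} - mean_j), with n-1 = 3.
  S[X_1,X_1] = ((-3)·(-3) + (4)·(4) + (1)·(1) + (-2)·(-2)) / 3 = 30/3 = 10
  S[X_1,X_2] = ((-3)·(1.5) + (4)·(-4.5) + (1)·(0.5) + (-2)·(2.5)) / 3 = -27/3 = -9
  S[X_1,X_3] = ((-3)·(2.25) + (4)·(-4.75) + (1)·(1.25) + (-2)·(1.25)) / 3 = -27/3 = -9
  S[X_2,X_2] = ((1.5)·(1.5) + (-4.5)·(-4.5) + (0.5)·(0.5) + (2.5)·(2.5)) / 3 = 29/3 = 9.6667
  S[X_2,X_3] = ((1.5)·(2.25) + (-4.5)·(-4.75) + (0.5)·(1.25) + (2.5)·(1.25)) / 3 = 28.5/3 = 9.5
  S[X_3,X_3] = ((2.25)·(2.25) + (-4.75)·(-4.75) + (1.25)·(1.25) + (1.25)·(1.25)) / 3 = 30.75/3 = 10.25

S is symmetric (S[j,i] = S[i,j]). Assembling:

S = [[10, -9, -9],
 [-9, 9.6667, 9.5],
 [-9, 9.5, 10.25]]


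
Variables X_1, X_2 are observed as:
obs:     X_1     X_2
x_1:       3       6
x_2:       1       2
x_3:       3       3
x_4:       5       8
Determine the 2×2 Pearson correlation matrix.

Step 1 — column means:
  mean(X_1) = (3 + 1 + 3 + 5) / 4 = 12/4 = 3
  mean(X_2) = (6 + 2 + 3 + 8) / 4 = 19/4 = 4.75

Step 2 — sample variances and covariances s[i,j] = (1/(n-1)) · Σ_k (x_{k,i} - mean_i) · (x_{k,j} - mean_j), with n-1 = 3:
  s[X_1,X_1] = ((0)·(0) + (-2)·(-2) + (0)·(0) + (2)·(2)) / 3 = 8/3 = 2.6667
  s[X_1,X_2] = ((0)·(1.25) + (-2)·(-2.75) + (0)·(-1.75) + (2)·(3.25)) / 3 = 12/3 = 4
  s[X_2,X_2] = ((1.25)·(1.25) + (-2.75)·(-2.75) + (-1.75)·(-1.75) + (3.25)·(3.25)) / 3 = 22.75/3 = 7.5833
  Sample standard deviations s_i = √(s[i,i]):
  s(X_1) = √(2.6667) = 1.633
  s(X_2) = √(7.5833) = 2.7538

Step 3 — r_{ij} = s_{ij} / (s_i · s_j):
  r[X_1,X_1] = 1 (diagonal).
  r[X_1,X_2] = 4 / (1.633 · 2.7538) = 4 / 4.4969 = 0.8895
  r[X_2,X_2] = 1 (diagonal).

R is symmetric with unit diagonal. Assembling:

R = [[1, 0.8895],
 [0.8895, 1]]


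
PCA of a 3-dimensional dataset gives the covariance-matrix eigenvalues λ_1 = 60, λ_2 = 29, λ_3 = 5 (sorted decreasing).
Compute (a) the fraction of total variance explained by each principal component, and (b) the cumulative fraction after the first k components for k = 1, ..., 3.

Step 1 — total variance = trace(Sigma) = Σ λ_i = 60 + 29 + 5 = 94.

Step 2 — fraction explained by component i = λ_i / Σ λ:
  PC1: 60/94 = 0.6383
  PC2: 29/94 = 0.3085
  PC3: 5/94 = 0.0532

Step 3 — cumulative fraction after k components = (λ_1 + ... + λ_k) / Σ λ:
  k = 1: 60/94 = 0.6383
  k = 2: (60 + 29)/94 = 89/94 = 0.9468
  k = 3: (60 + 29 + 5)/94 = 94/94 = 1

Summary (fraction, with percent):

explained: PC1 0.6383 (63.83%), PC2 0.3085 (30.85%), PC3 0.0532 (5.32%);  cumulative: 0.6383, 0.9468, 1


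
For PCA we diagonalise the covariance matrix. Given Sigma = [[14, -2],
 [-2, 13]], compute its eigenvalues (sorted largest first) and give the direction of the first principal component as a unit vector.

Step 1 — characteristic polynomial of 2×2 Sigma:
  det(Sigma - λI) = λ² - trace · λ + det = 0.
  trace = 14 + 13 = 27, det = 14·13 - (-2)² = 178.
Step 2 — discriminant:
  Δ = trace² - 4·det = 729 - 712 = 17.
Step 3 — eigenvalues:
  λ = (trace ± √Δ)/2 = (27 ± 4.1231)/2,
  λ_1 = 15.5616,  λ_2 = 11.4384.

Step 4 — unit eigenvector for λ_1: solve (Sigma - λ_1 I)v = 0. First row:
  (14 - 15.5616)·v_x + (-2)·v_y = 0, i.e. (-1.5616)·v_x + (-2)·v_y = 0,
  so v ∝ (b, λ_1 - a) = (-2, 1.5616); multiply by -1 so the first entry is positive: u = (2, -1.5616).
  ||u|| = √((2)² + (-1.5616)²) = √(6.4384) ≈ 2.5374,
  v_1 = u/||u|| ≈ (0.7882, -0.6154) (||v_1|| = 1).

λ_1 = 15.5616,  λ_2 = 11.4384;  v_1 ≈ (0.7882, -0.6154)


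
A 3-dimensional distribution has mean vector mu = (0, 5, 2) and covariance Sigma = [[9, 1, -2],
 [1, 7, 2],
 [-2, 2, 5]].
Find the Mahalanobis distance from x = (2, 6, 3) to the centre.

Step 1 — centre the observation: (x - mu) = (2, 1, 1).

Step 2 — invert Sigma (cofactor / det for 3×3, or solve directly):
  Sigma^{-1} = [[0.1303, -0.0378, 0.0672],
 [-0.0378, 0.1723, -0.084],
 [0.0672, -0.084, 0.2605]].

Step 3 — form the quadratic (x - mu)^T · Sigma^{-1} · (x - mu):
  Sigma^{-1} · (x - mu) = (0.2899, 0.0126, 0.3109).
  (x - mu)^T · [Sigma^{-1} · (x - mu)] = (2)·(0.2899) + (1)·(0.0126) + (1)·(0.3109) = 0.9034.

Step 4 — take square root: d = √(0.9034) ≈ 0.9505.

d(x, mu) = √(0.9034) ≈ 0.9505


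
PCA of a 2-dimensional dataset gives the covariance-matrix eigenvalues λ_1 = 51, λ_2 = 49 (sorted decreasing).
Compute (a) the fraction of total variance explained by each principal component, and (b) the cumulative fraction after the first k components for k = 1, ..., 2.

Step 1 — total variance = trace(Sigma) = Σ λ_i = 51 + 49 = 100.

Step 2 — fraction explained by component i = λ_i / Σ λ:
  PC1: 51/100 = 0.51
  PC2: 49/100 = 0.49

Step 3 — cumulative fraction after k components = (λ_1 + ... + λ_k) / Σ λ:
  k = 1: 51/100 = 0.51
  k = 2: (51 + 49)/100 = 100/100 = 1

Summary (fraction, with percent):

explained: PC1 0.51 (51%), PC2 0.49 (49%);  cumulative: 0.51, 1


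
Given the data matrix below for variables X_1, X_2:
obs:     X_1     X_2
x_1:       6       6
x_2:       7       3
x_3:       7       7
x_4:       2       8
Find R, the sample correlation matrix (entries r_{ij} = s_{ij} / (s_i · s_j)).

Step 1 — column means:
  mean(X_1) = (6 + 7 + 7 + 2) / 4 = 22/4 = 5.5
  mean(X_2) = (6 + 3 + 7 + 8) / 4 = 24/4 = 6

Step 2 — sample variances and covariances s[i,j] = (1/(n-1)) · Σ_k (x_{k,i} - mean_i) · (x_{k,j} - mean_j), with n-1 = 3:
  s[X_1,X_1] = ((0.5)·(0.5) + (1.5)·(1.5) + (1.5)·(1.5) + (-3.5)·(-3.5)) / 3 = 17/3 = 5.6667
  s[X_1,X_2] = ((0.5)·(0) + (1.5)·(-3) + (1.5)·(1) + (-3.5)·(2)) / 3 = -10/3 = -3.3333
  s[X_2,X_2] = ((0)·(0) + (-3)·(-3) + (1)·(1) + (2)·(2)) / 3 = 14/3 = 4.6667
  Sample standard deviations s_i = √(s[i,i]):
  s(X_1) = √(5.6667) = 2.3805
  s(X_2) = √(4.6667) = 2.1602

Step 3 — r_{ij} = s_{ij} / (s_i · s_j):
  r[X_1,X_1] = 1 (diagonal).
  r[X_1,X_2] = -3.3333 / (2.3805 · 2.1602) = -3.3333 / 5.1424 = -0.6482
  r[X_2,X_2] = 1 (diagonal).

R is symmetric with unit diagonal. Assembling:

R = [[1, -0.6482],
 [-0.6482, 1]]


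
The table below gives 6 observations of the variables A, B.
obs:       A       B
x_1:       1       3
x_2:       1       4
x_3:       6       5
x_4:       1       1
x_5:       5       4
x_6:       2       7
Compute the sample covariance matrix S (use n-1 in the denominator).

Step 1 — column means:
  mean(A) = (1 + 1 + 6 + 1 + 5 + 2) / 6 = 16/6 = 2.6667
  mean(B) = (3 + 4 + 5 + 1 + 4 + 7) / 6 = 24/6 = 4

Step 2 — sample covariance S[i,j] = (1/(n-1)) · Σ_k (x_{k,i} - mean_i) · (x_{k,j} - mean_j), with n-1 = 5.
  S[A,A] = ((-1.6667)·(-1.6667) + (-1.6667)·(-1.6667) + (3.3333)·(3.3333) + (-1.6667)·(-1.6667) + (2.3333)·(2.3333) + (-0.6667)·(-0.6667)) / 5 = 25.3333/5 = 5.0667
  S[A,B] = ((-1.6667)·(-1) + (-1.6667)·(0) + (3.3333)·(1) + (-1.6667)·(-3) + (2.3333)·(0) + (-0.6667)·(3)) / 5 = 8/5 = 1.6
  S[B,B] = ((-1)·(-1) + (0)·(0) + (1)·(1) + (-3)·(-3) + (0)·(0) + (3)·(3)) / 5 = 20/5 = 4

S is symmetric (S[j,i] = S[i,j]). Assembling:

S = [[5.0667, 1.6],
 [1.6, 4]]


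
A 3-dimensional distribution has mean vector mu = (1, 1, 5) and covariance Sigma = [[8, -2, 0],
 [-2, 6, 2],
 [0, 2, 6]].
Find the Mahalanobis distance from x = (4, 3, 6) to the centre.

Step 1 — centre the observation: (x - mu) = (3, 2, 1).

Step 2 — invert Sigma (cofactor / det for 3×3, or solve directly):
  Sigma^{-1} = [[0.1379, 0.0517, -0.0172],
 [0.0517, 0.2069, -0.069],
 [-0.0172, -0.069, 0.1897]].

Step 3 — form the quadratic (x - mu)^T · Sigma^{-1} · (x - mu):
  Sigma^{-1} · (x - mu) = (0.5, 0.5, 0).
  (x - mu)^T · [Sigma^{-1} · (x - mu)] = (3)·(0.5) + (2)·(0.5) + (1)·(0) = 2.5.

Step 4 — take square root: d = √(2.5) ≈ 1.5811.

d(x, mu) = √(2.5) ≈ 1.5811


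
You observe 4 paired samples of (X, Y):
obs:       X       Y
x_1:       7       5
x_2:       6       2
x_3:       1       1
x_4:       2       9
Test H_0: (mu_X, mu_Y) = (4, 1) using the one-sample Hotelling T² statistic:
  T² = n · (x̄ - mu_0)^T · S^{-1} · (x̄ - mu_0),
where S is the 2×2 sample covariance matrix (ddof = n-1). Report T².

Step 1 — sample mean vector:
  mean(X) = (7 + 6 + 1 + 2) / 4 = 16/4 = 4
  mean(Y) = (5 + 2 + 1 + 9) / 4 = 17/4 = 4.25
  x̄ = (4, 4.25),  deviation x̄ - mu_0 = (4, 4.25) - (4, 1) = (0, 3.25).

Step 2 — sample covariance matrix, S[i,j] = (1/(n-1)) · Σ_k (x_{k,i} - mean_i) · (x_{k,j} - mean_j), divisor n-1 = 3:
  S[X,X] = ((3)·(3) + (2)·(2) + (-3)·(-3) + (-2)·(-2)) / 3 = 26/3 = 8.6667
  S[X,Y] = ((3)·(0.75) + (2)·(-2.25) + (-3)·(-3.25) + (-2)·(4.75)) / 3 = -2/3 = -0.6667
  S[Y,Y] = ((0.75)·(0.75) + (-2.25)·(-2.25) + (-3.25)·(-3.25) + (4.75)·(4.75)) / 3 = 38.75/3 = 12.9167
  S = [[8.6667, -0.6667],
 [-0.6667, 12.9167]].

Step 3 — invert S. det(S) = 8.6667·12.9167 - (-0.6667)² = 111.5.
  S^{-1} = (1/det) · [[d, -b], [-b, a]] = [[0.1158, 0.006],
 [0.006, 0.0777]].

Step 4 — quadratic form (x̄ - mu_0)^T · S^{-1} · (x̄ - mu_0):
  S^{-1} · (x̄ - mu_0) = (0.0194, 0.2526),
  (x̄ - mu_0)^T · [...] = (0)·(0.0194) + (3.25)·(0.2526) = 0.821.

Step 5 — scale by n: T² = 4 · 0.821 = 3.284.

T² ≈ 3.284


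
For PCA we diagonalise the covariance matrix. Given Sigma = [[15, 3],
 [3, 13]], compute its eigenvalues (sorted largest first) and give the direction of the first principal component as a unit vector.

Step 1 — characteristic polynomial of 2×2 Sigma:
  det(Sigma - λI) = λ² - trace · λ + det = 0.
  trace = 15 + 13 = 28, det = 15·13 - (3)² = 186.
Step 2 — discriminant:
  Δ = trace² - 4·det = 784 - 744 = 40.
Step 3 — eigenvalues:
  λ = (trace ± √Δ)/2 = (28 ± 6.3246)/2,
  λ_1 = 17.1623,  λ_2 = 10.8377.

Step 4 — unit eigenvector for λ_1: solve (Sigma - λ_1 I)v = 0. First row:
  (15 - 17.1623)·v_x + (3)·v_y = 0, i.e. (-2.1623)·v_x + (3)·v_y = 0,
  so v ∝ (b, λ_1 - a) = (3, 2.1623) = u.
  ||u|| = √((3)² + (2.1623)²) = √(13.6754) ≈ 3.698,
  v_1 = u/||u|| ≈ (0.8112, 0.5847) (||v_1|| = 1).

λ_1 = 17.1623,  λ_2 = 10.8377;  v_1 ≈ (0.8112, 0.5847)


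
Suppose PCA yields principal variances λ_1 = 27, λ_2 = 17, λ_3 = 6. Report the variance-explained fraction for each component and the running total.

Step 1 — total variance = trace(Sigma) = Σ λ_i = 27 + 17 + 6 = 50.

Step 2 — fraction explained by component i = λ_i / Σ λ:
  PC1: 27/50 = 0.54
  PC2: 17/50 = 0.34
  PC3: 6/50 = 0.12

Step 3 — cumulative fraction after k components = (λ_1 + ... + λ_k) / Σ λ:
  k = 1: 27/50 = 0.54
  k = 2: (27 + 17)/50 = 44/50 = 0.88
  k = 3: (27 + 17 + 6)/50 = 50/50 = 1

Summary (fraction, with percent):

explained: PC1 0.54 (54%), PC2 0.34 (34%), PC3 0.12 (12%);  cumulative: 0.54, 0.88, 1
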